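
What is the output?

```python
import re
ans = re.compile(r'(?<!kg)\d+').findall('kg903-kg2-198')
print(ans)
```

`(?!…)`/`(?<!…)` only lets a position through if the neighbouring text does NOT match; no characters are consumed.
Since nothing is captured, `findall` lists the 2 matched substrings directly.

['03', '198']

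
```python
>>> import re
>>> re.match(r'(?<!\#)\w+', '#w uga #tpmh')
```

None

Because the assertion is negative and zero-width, positions next to the forbidden text are skipped.
With `match`, the pattern is implicitly anchored at the beginning.
Here the pattern fails at index 0, so the call returns None.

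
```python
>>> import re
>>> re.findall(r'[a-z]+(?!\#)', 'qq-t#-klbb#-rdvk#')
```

['qq', 'klb', 'rdv']

`(?!…)`/`(?<!…)` only lets a position through if the neighbouring text does NOT match; no characters are consumed.
`findall` yields the raw match text (3 of them) because the pattern has no groups.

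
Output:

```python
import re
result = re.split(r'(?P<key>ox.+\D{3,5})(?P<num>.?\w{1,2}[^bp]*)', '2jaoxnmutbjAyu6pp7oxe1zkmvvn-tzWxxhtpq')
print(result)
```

['2ja', 'oxnmutbjAyu6pp7oxe1zkmvvn-tzWxxhtp', 'q', '']

The pattern matches the literal 'ox', then one or more of any character, then 3 to 5 of a non-digit (captured as 'key'); then optionally any character, then 1 to 2 of a word character, then zero or more of any character except [bp] (captured as 'num').
Matches to split on: at [3:38] → 'oxnmutbjAyu6pp7oxe1zkmvvn-tzWxxhtpq'.
The group in the pattern means `split` returns the separators' captures alongside the pieces.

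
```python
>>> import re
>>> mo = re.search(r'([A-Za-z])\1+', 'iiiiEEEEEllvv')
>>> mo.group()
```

'iiii'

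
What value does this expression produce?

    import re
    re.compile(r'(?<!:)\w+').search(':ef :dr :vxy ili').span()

(2, 3)

The negative lookahead/lookbehind blocks any match where the forbidden context is present.
Unlike `match`, `search` isn't anchored — it looks for the pattern anywhere in the string.
The match spans [2:3] → 'f'.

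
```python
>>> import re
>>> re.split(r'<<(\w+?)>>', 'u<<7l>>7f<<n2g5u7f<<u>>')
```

['u', '7l', '7f<<n2g5u7f', 'u', '']

Because the pattern has a capturing group, `split` also inserts each captured text between the pieces.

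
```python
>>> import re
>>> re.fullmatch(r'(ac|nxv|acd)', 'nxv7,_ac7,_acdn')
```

`re.fullmatch` requires the pattern to consume the entire string.
Here the pattern can't cover the whole string, so the call returns None.

None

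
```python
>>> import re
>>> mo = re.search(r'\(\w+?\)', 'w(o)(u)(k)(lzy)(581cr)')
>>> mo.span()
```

`re.search` scans for the first position where the pattern succeeds.
The match spans [1:4] → '(o)'.

(1, 4)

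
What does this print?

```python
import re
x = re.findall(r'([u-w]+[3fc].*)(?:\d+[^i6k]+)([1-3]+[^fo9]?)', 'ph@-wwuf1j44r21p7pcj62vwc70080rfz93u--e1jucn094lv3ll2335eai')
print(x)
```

Pattern: one or more of a character in [u-w], then one of [3fc], then zero or more of any character (captured); then one or more of a digit, then one or more of any character except [i6k] (non-capturing group); then one or more of a character in [1-3], then optionally any character except [fo9] (captured).
Matches: at [4:56] match 'wwuf1j44r21p7pcj62vwc70080rfz93u--e1jucn094lv3ll2335', groups = ('wwuf1j44r21p7pcj62vwc70080rfz93u--e1jucn094lv3ll', '35').
Multiple groups make `findall` return tuples — one 2-tuple for the one match.

[('wwuf1j44r21p7pcj62vwc70080rfz93u--e1jucn094lv3ll', '35')]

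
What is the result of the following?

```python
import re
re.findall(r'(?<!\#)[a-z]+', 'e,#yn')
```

['e', 'n']

`(?!…)`/`(?<!…)` only lets a position through if the neighbouring text does NOT match; no characters are consumed.
With no groups in the pattern, `findall` gives back each whole match — 2 here.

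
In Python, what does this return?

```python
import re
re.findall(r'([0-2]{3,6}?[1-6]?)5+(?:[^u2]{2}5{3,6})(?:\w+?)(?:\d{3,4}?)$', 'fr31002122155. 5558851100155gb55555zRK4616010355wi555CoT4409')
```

['0021221']

The pattern matches 3 to 6 of a character in [0-2] (lazy), then optionally a character in [1-6] (captured); then one or more of a literal '5'; then exactly 2 of any character except [u2], then 3 to 6 of the literal '5' (non-capturing group); then one or more of a word character (lazy) (non-capturing group); then 3 to 4 of a digit (lazy) (non-capturing group); then anchored at the end.
Scanning left to right: at [4:60] match '002122155. 5558851100155gb55555zRK4616010355wi555CoT4409', group 1 = '0021221'.
With a single group, `findall` returns only what that group captured — 1 item.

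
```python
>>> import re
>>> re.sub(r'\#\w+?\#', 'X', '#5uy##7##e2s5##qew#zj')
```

'XXXXzj'

Every occurrence is swapped for 'X'.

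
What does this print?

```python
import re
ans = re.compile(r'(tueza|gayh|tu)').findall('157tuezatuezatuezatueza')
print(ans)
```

Branches in `(...|...)` are attempted left-to-right; the first branch that allows the whole pattern to succeed is taken.
Scanning left to right: at [3:8] match 'tueza', group 1 = 'tueza'; at [8:13] match 'tueza', group 1 = 'tueza'; at [13:18] match 'tueza', group 1 = 'tueza'; at [18:23] match 'tueza', group 1 = 'tueza'.
With a single group, `findall` returns only what that group captured — 4 items.

['tueza', 'tueza', 'tueza', 'tueza']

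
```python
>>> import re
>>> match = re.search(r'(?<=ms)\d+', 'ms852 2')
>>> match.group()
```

Lookahead/lookbehind check context without consuming it, so the matched span excludes the asserted characters.
Unlike `match`, `search` isn't anchored — it looks for the pattern anywhere in the string.
The match spans [2:5] → '852'.

'852'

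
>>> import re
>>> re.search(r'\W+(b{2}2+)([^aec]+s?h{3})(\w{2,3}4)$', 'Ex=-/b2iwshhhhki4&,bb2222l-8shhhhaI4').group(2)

The match spans [17:36] → '&,bb2222l-8shhhhaI4'.
Captured: group 1 = 'bb2222', group 2 = 'l-8shhhh', group 3 = 'aI4'.

'l-8shhhh'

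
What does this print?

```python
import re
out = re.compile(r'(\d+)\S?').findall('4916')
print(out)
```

This matches one or more of a digit (captured); then optionally a non-whitespace character.
One capturing group, so `findall` returns just the captured substring from the one match — 1 in all.

['4916']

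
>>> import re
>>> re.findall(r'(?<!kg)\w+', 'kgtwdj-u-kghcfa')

['kgtwdj', 'u', 'kghcfa']

Because the assertion is negative and zero-width, positions next to the forbidden text are skipped.
Matches: at [0:6] → 'kgtwdj'; at [7:8] → 'u'; at [9:15] → 'kghcfa'.
No capturing groups, so `findall` returns the 3 full match strings.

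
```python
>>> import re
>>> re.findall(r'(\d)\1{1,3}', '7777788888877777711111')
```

['7', '8', '8', '7', '7', '1']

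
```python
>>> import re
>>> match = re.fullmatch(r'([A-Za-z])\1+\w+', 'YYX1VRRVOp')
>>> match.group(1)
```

`\1` is not a pattern — it's the concrete string captured by group 1, re-applied verbatim.
For `fullmatch`, every character of the input must be accounted for by the pattern.
The match spans [0:10] → 'YYX1VRRVOp'.
Captured: group 1 = 'Y'.

'Y'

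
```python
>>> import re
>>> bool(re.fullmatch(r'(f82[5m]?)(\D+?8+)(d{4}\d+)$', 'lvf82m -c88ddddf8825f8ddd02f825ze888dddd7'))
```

False

`fullmatch` succeeds only if the pattern covers the string from start to end.
Here the string isn't matched end-to-end, so the call returns None, and `bool(None)` is False.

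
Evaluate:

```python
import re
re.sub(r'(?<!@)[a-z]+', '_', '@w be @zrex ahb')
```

'@w _ @z_ _'

Because the assertion is negative and zero-width, positions next to the forbidden text are skipped.
Matches: at [3:5] → 'be'; at [8:11] → 'rex'; at [12:15] → 'ahb'.
Each match is replaced by '_'.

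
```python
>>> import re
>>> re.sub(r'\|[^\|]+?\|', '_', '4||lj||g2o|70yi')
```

'4|__70yi'

Each match is replaced by '_'.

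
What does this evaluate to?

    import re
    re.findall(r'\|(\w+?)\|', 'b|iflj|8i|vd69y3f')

Walking the string: at [1:7] match '|iflj|', group 1 = 'iflj'.
With a single group, `findall` returns only what that group captured — 1 item.

['iflj']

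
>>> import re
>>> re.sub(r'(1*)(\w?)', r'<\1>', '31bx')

'<><1><><>'

The replacement refers to a captured group, so each match is rewritten using its own captured text.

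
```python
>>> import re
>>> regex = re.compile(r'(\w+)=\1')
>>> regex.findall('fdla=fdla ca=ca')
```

['fdla', 'ca']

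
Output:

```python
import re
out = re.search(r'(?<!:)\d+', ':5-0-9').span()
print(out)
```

The negative lookaround is zero-width — it rules out positions where the adjacent text would match, without consuming anything.
The match spans [3:4] → '0'.

(3, 4)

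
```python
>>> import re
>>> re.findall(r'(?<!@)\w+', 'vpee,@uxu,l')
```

The negative lookahead/lookbehind blocks any match where the forbidden context is present.
Matches: at [0:4] → 'vpee'; at [7:9] → 'xu'; at [10:11] → 'l'.
No capturing groups, so `findall` returns the 3 full match strings.

['vpee', 'xu', 'l']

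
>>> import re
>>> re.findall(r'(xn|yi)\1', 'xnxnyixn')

['xn']

After group 1 captures some text, `\1` only succeeds where that same text appears again.
Scanning left to right: at [0:4] match 'xnxn', group 1 = 'xn'.
With a single group, `findall` returns only what that group captured — 1 item.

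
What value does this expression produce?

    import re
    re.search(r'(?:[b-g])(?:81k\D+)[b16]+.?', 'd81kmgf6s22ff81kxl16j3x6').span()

(0, 9)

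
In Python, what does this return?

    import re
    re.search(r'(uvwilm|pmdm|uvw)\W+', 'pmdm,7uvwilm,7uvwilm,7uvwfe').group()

'pmdm,'

`search` walks the string left to right and returns the first match it finds.
The match spans [0:5] → 'pmdm,'.
Captured: group 1 = 'pmdm'.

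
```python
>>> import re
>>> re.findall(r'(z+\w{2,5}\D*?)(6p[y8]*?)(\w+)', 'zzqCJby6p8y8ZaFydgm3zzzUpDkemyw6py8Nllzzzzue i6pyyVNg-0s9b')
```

Pattern: one or more of a literal 'z', then 2 to 5 of a word character, then zero or more of a non-digit (lazy) (captured); then the literal '6p', then zero or more of one of [y8] (lazy) (captured); then one or more of a word character (captured).
Lazy quantifiers expand one character at a time until the remainder of the pattern can match.
Matches: at [0:44] match 'zzqCJby6p8y8ZaFydgm3zzzUpDkemyw6py8Nllzzzzue', groups = ('zzqCJby', '6p', '8y8ZaFydgm3zzzUpDkemyw6py8Nllzzzzue').
Multiple groups make `findall` return tuples — one 3-tuple for the one match.

[('zzqCJby', '6p', '8y8ZaFydgm3zzzUpDkemyw6py8Nllzzzzue')]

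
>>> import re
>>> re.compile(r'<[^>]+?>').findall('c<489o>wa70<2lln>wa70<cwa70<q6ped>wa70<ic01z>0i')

Walking the string: at [1:7] → '<489o>'; at [11:17] → '<2lln>'; at [21:34] → '<cwa70<q6ped>'; at [38:45] → '<ic01z>'.
`findall` yields the raw match text (4 of them) because the pattern has no groups.

['<489o>', '<2lln>', '<cwa70<q6ped>', '<ic01z>']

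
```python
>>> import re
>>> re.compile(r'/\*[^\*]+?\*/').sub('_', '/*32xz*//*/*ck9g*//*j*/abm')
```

`sub` substitutes '_' at each match site.

'_/*__abm'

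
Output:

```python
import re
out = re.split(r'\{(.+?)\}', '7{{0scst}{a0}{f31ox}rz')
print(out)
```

['7', '{0scst', '', 'a0', '', 'f31ox', 'rz']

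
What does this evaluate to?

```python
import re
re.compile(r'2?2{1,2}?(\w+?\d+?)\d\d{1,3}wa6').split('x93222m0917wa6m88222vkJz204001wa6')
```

The pattern matches optionally the literal '2', then 1 to 2 of the literal '2' (lazy); then one or more of a word character (lazy), then one or more of a digit (lazy) (captured); then a digit, then 1 to 3 of a digit, then the literal 'wa6'.
Matches to split on: at [3:14] → '222m0917wa6'; at [17:33] → '222vkJz204001wa6'.
The group in the pattern means `split` returns the separators' captures alongside the pieces.

['x93', '2m0', 'm88', '2vkJz20', '']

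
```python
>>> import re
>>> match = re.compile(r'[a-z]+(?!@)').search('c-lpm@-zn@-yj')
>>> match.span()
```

The negative lookahead/lookbehind blocks any match where the forbidden context is present.
The match spans [0:1] → 'c'.

(0, 1)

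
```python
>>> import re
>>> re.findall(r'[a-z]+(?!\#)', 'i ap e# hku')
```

['i', 'ap', 'hku']

A negative assertion filters positions out without eating any characters.
No capturing groups, so `findall` returns the 3 full match strings.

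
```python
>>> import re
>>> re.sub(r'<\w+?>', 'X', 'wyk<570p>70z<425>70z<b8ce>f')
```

Matches: at [3:9] → '<570p>'; at [12:17] → '<425>'; at [20:26] → '<b8ce>'.
`sub` substitutes 'X' at each match site.

'wykX70zX70zXf'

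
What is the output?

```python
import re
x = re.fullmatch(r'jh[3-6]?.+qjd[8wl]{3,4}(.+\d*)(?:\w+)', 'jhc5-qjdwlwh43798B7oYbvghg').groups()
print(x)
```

('h43798B7oYbvgh',)

The match spans [0:26] → 'jhc5-qjdwlwh43798B7oYbvghg'.
Captured: group 1 = 'h43798B7oYbvgh'.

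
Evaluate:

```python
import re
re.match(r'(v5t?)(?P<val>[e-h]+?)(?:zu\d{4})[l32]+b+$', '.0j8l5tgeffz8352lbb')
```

None

This matches the literal 'v5', then optionally a literal 't' (captured); then one or more of a character in [e-h] (lazy) (captured as 'val'); then the literal 'zu', then exactly 4 of a digit (non-capturing group); then one or more of one of [l32], then one or more of a literal 'b'; then anchored at the end.
`re.match` won't scan ahead — the pattern has to work from the very first character.
Here the pattern fails at index 0, so the call returns None.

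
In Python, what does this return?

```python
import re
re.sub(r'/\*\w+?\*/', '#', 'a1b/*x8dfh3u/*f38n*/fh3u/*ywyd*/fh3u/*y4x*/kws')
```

'a1b/*x8dfh3u#fh3u#fh3u#kws'

Matches: at [12:20] → '/*f38n*/'; at [24:32] → '/*ywyd*/'; at [36:43] → '/*y4x*/'.
Every occurrence is swapped for '#'.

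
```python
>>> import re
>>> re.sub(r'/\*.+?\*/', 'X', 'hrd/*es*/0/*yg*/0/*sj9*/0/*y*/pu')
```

Lazy quantifiers expand one character at a time until the remainder of the pattern can match.
Matches: at [3:9] → '/*es*/'; at [10:16] → '/*yg*/'; at [17:24] → '/*sj9*/'; at [25:30] → '/*y*/'.
`sub` substitutes 'X' at each match site.

'hrdX0X0X0Xpu'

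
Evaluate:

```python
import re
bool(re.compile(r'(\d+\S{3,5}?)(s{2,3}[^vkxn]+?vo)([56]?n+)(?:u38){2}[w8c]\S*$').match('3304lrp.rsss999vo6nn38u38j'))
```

False

Pattern: one or more of a digit, then 3 to 5 of a non-whitespace character (lazy) (captured); then 2 to 3 of the literal 's', then one or more of any character except [vkxn] (lazy), then the literal 'vo' (captured); then optionally one of [56], then one or more of the literal 'n' (captured); then the literal 'u38' repeated 2 times, then one of [w8c], then zero or more of a non-whitespace character; then anchored at the end.
`re.match` won't scan ahead — the pattern has to work from the very first character.
Here position 0 doesn't satisfy it, so the call returns None, and `bool(None)` is False.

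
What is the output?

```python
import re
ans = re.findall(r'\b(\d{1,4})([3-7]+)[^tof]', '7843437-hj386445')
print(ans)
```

[('7843', '437')]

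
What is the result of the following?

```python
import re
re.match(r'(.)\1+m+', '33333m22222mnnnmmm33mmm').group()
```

`re.match` only tries the pattern at the start of the string.
The match spans [0:6] → '33333m'.

'33333m'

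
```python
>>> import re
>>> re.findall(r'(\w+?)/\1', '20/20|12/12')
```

After group 1 captures some text, `\1` only succeeds where that same text appears again.
`findall` collects group 1 from each match (2 total).

['20', '12']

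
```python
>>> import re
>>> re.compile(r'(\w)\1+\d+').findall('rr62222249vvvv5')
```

A backreference is literal: `\1` must see the identical characters the first group matched.
One capturing group, so `findall` returns just the captured substring from each match — 2 in all.

['r', 'v']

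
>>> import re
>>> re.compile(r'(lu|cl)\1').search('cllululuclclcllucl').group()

`\1` has to match the exact text group 1 already captured.
Unlike `match`, `search` isn't anchored — it looks for the pattern anywhere in the string.
The match spans [2:6] → 'lulu'.
Captured: group 1 = 'lu'.

'lulu'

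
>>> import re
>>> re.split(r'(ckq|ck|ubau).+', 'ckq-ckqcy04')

The regex engine tests alternatives in the order written; an earlier branch that matches wins even if a later one would match more.
Matches to split on: at [0:11] → 'ckq-ckqcy04'.
`re.split` interleaves the captured-group text with the surrounding fragments.

['', 'ckq', '']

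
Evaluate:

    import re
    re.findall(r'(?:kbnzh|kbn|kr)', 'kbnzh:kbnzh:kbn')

['kbnzh', 'kbnzh', 'kbn']

Branches in `(...|...)` are attempted left-to-right; the first branch that allows the whole pattern to succeed is taken.
With no groups in the pattern, `findall` gives back each whole match — 3 here.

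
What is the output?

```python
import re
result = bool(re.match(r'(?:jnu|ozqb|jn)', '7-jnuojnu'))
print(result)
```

False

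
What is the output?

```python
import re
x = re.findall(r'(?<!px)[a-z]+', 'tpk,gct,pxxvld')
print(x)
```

['tpk', 'gct', 'pxxvld']

Because the assertion is negative and zero-width, positions next to the forbidden text are skipped.
Scanning left to right: at [0:3] → 'tpk'; at [4:7] → 'gct'; at [8:14] → 'pxxvld'.
No capturing groups, so `findall` returns the 3 full match strings.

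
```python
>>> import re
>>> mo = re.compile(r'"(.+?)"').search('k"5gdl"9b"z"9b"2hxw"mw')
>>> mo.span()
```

Because the quantifier is non-greedy, it stops expanding at the earliest point where the rest of the pattern can succeed.
`re.search` scans for the first position where the pattern succeeds.
The match spans [1:7] → '"5gdl"'.
Captured: group 1 = '5gdl'.

(1, 7)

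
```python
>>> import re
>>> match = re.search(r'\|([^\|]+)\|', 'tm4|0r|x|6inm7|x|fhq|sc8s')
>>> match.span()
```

(3, 7)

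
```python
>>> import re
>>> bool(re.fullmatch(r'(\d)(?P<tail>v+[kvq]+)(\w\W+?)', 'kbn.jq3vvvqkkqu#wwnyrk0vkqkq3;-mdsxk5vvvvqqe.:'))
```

False

Pattern: a digit (captured); then one or more of a literal 'v', then one or more of one of [kvq] (captured as 'tail'); then a word character, then one or more of a non-word character (lazy) (captured).
`fullmatch` succeeds only if the pattern covers the string from start to end.
Here the pattern can't cover the whole string, so the call returns None, and `bool(None)` is False.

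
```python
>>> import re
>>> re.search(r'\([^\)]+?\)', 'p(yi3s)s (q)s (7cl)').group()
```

'(yi3s)'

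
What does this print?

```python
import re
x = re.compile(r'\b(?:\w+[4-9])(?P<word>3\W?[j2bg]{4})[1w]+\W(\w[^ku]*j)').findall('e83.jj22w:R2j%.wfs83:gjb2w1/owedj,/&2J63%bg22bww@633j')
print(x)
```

[('3.jj22', 'R2j%.wfs83:gjb2w1/owedj,/&2J63%bg22bww@633j')]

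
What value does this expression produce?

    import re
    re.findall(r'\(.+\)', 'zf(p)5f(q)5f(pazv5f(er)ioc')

Since nothing is captured, `findall` lists the 1 matched substring directly.

['(p)5f(q)5f(pazv5f(er)']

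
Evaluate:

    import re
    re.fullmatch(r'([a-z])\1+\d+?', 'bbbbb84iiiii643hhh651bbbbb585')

A backreference is literal: `\1` must see the identical characters the first group matched.
For `fullmatch`, every character of the input must be accounted for by the pattern.
Here the pattern can't cover the whole string, so the call returns None.

None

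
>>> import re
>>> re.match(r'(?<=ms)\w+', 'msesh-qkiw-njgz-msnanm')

None

The positive lookaround only admits positions where the adjacent text matches; those characters stay outside the span.
`re.match` only tries the pattern at the start of the string.
Here the pattern fails at index 0, so the call returns None.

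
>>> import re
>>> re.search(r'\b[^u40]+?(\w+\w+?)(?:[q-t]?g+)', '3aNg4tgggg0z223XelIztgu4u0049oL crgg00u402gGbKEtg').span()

(0, 22)

This matches a word boundary (`\b`, zero-width); then one or more of any character except [u40] (lazy); then one or more of a word character, then one or more of a word character (lazy) (captured); then optionally a character in [q-t], then one or more of a literal 'g' (non-capturing group).
`re.search` tries every starting position until one works.
The match spans [0:22] → '3aNg4tgggg0z223XelIztg'.
Captured: group 1 = 'aNg4tgggg0z223XelIzt'.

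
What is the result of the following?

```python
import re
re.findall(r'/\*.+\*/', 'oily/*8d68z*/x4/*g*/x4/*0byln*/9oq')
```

['/*8d68z*/x4/*g*/x4/*0byln*/']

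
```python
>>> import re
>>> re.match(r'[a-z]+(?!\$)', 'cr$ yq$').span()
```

(0, 1)

With `match`, the pattern is implicitly anchored at the beginning.
The match spans [0:1] → 'c'.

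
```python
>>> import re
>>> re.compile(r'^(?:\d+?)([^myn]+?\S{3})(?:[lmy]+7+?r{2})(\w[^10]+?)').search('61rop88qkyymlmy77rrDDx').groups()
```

('1rop88qk', 'DD')

The pattern matches anchored at the start of the string; then one or more of a digit (lazy) (non-capturing group); then one or more of any character except [myn] (lazy), then exactly 3 of a non-whitespace character (captured); then one or more of one of [lmy], then one or more of the literal '7' (lazy), then exactly 2 of the literal 'r' (non-capturing group); then a word character, then one or more of any character except [10] (lazy) (captured).
The `?` after the quantifier makes it lazy — it takes as little as possible before letting the rest of the pattern try.
Unlike `match`, `search` isn't anchored — it looks for the pattern anywhere in the string.
The match spans [0:21] → '61rop88qkyymlmy77rrDD'.
Captured: group 1 = '1rop88qk', group 2 = 'DD'.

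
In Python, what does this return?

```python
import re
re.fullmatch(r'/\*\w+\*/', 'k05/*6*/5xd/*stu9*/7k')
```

`re.fullmatch` is like wrapping the pattern in `^…$` (in single-line mode).
Here there's no way to consume every character, so the call returns None.

None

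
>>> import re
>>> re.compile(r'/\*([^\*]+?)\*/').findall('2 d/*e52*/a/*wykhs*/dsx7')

Matches: at [3:10] match '/*e52*/', group 1 = 'e52'; at [11:20] match '/*wykhs*/', group 1 = 'wykhs'.
With a single group, `findall` returns only what that group captured — 2 items.

['e52', 'wykhs']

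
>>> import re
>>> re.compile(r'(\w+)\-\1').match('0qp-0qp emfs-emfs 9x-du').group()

'0qp-0qp'

`match` is anchored at position 0; if the pattern doesn't fit there, it returns None.
The match spans [0:7] → '0qp-0qp'.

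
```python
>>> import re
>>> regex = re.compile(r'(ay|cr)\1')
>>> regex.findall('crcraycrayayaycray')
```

After group 1 captures some text, `\1` only succeeds where that same text appears again.
Walking the string: at [0:4] match 'crcr', group 1 = 'cr'; at [8:12] match 'ayay', group 1 = 'ay'.
Because there's exactly one group, `findall` drops the full match and keeps group 1 from each hit.

['cr', 'ay']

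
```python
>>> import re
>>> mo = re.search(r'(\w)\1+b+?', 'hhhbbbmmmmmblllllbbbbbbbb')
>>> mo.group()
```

`\1` is not a pattern — it's the concrete string captured by group 1, re-applied verbatim.
`re.search` tries every starting position until one works.
The match spans [0:4] → 'hhhb'.
Captured: group 1 = 'h'.

'hhhb'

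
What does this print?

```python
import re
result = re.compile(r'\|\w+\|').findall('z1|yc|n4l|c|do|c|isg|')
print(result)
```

['|yc|', '|c|', '|c|']

Walking the string: at [2:6] → '|yc|'; at [9:12] → '|c|'; at [14:17] → '|c|'.
`findall` yields the raw match text (3 of them) because the pattern has no groups.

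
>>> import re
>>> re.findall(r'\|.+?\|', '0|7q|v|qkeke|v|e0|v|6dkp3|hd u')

['|7q|', '|qkeke|', '|e0|', '|6dkp3|']

With the lazy modifier that quantifier settles for the fewest repetitions that let the rest of the pattern succeed (the atoms after it are unaffected and can still be greedy).
Matches: at [1:5] → '|7q|'; at [6:13] → '|qkeke|'; at [14:18] → '|e0|'; at [19:26] → '|6dkp3|'.
Since nothing is captured, `findall` lists the 4 matched substrings directly.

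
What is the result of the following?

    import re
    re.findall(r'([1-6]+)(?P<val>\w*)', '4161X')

[('4161', 'X')]

With 2 capturing groups, `findall` returns a 2-tuple per match.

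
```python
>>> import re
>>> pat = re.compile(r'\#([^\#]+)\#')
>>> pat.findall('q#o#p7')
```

['o']

Scanning left to right: at [1:4] match '#o#', group 1 = 'o'.
One capturing group, so `findall` returns just the captured substring from the one match — 1 in all.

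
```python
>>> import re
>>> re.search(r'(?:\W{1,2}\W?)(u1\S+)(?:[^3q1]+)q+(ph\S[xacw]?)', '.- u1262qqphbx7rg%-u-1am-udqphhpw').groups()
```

('u1262qqphbx7rg%-u-1am-u', 'phh')

Pattern: 1 to 2 of a non-word character, then optionally a non-word character (non-capturing group); then the literal 'u1', then one or more of a non-whitespace character (captured); then one or more of any character except [3q1] (non-capturing group); then one or more of a literal 'q'; then the literal 'ph', then a non-whitespace character, then optionally one of [xacw] (captured).
`search` walks the string left to right and returns the first match it finds.
The match spans [0:31] → '.- u1262qqphbx7rg%-u-1am-udqphh'.
Captured: group 1 = 'u1262qqphbx7rg%-u-1am-u', group 2 = 'phh'.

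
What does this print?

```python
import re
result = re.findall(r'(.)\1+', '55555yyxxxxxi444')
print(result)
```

['5', 'y', 'x', '4']

`\1` has to match the exact text group 1 already captured.
Matches: at [0:5] match '55555', group 1 = '5'; at [5:7] match 'yy', group 1 = 'y'; at [7:12] match 'xxxxx', group 1 = 'x'; at [13:16] match '444', group 1 = '4'.
With a single group, `findall` returns only what that group captured — 4 items.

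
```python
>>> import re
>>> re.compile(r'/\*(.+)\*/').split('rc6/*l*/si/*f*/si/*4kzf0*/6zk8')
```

Matches to split on: at [3:26] → '/*l*/si/*f*/si/*4kzf0*/'.
`re.split` interleaves the captured-group text with the surrounding fragments.

['rc6', 'l*/si/*f*/si/*4kzf0', '6zk8']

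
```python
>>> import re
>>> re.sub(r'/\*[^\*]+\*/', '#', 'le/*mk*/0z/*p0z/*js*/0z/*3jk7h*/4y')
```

'le#0z/*p0z#0z#4y'

Matches: at [2:8] → '/*mk*/'; at [15:21] → '/*js*/'; at [23:32] → '/*3jk7h*/'.
`sub` substitutes '#' at each match site.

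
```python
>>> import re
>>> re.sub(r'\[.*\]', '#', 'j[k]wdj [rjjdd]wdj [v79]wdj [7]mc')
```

Every occurrence is swapped for '#'.

'j#mc'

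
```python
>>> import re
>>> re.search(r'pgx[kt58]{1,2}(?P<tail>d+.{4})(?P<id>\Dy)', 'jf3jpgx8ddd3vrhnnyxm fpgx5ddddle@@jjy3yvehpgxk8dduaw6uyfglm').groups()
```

Pattern: the literal 'pgx', then 1 to 2 of one of [kt58]; then one or more of the literal 'd', then exactly 4 of any character (captured as 'tail'); then a non-digit, then a literal 'y' (captured as 'id').
`re.search` scans for the first position where the pattern succeeds.
The match spans [42:55] → 'pgxk8dduaw6uy'.
Captured: group 1 = 'dduaw6', group 2 = 'uy'.

('dduaw6', 'uy')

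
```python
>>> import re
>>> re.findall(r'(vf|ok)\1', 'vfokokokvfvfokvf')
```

['ok', 'vf']

After group 1 captures some text, `\1` only succeeds where that same text appears again.
`findall` collects group 1 from each match (2 total).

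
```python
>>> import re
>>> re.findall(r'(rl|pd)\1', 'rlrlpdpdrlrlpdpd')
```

A backreference is literal: `\1` must see the identical characters the first group matched.
Walking the string: at [0:4] match 'rlrl', group 1 = 'rl'; at [4:8] match 'pdpd', group 1 = 'pd'; at [8:12] match 'rlrl', group 1 = 'rl'; at [12:16] match 'pdpd', group 1 = 'pd'.
With a single group, `findall` returns only what that group captured — 4 items.

['rl', 'pd', 'rl', 'pd']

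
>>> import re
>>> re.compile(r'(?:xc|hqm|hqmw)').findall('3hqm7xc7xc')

Matches: at [1:4] → 'hqm'; at [5:7] → 'xc'; at [8:10] → 'xc'.
No capturing groups, so `findall` returns the 3 full match strings.

['hqm', 'xc', 'xc']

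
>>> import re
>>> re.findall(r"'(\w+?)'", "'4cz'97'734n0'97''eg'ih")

Scanning left to right: at [0:5] match "'4cz'", group 1 = '4cz'; at [7:14] match "'734n0'", group 1 = '734n0'; at [17:21] match "'eg'", group 1 = 'eg'.
One capturing group, so `findall` returns just the captured substring from each match — 3 in all.

['4cz', '734n0', 'eg']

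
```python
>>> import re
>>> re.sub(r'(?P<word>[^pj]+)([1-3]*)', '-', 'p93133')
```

'p-'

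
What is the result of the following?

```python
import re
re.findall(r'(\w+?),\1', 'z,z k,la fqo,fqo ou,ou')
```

After group 1 captures some text, `\1` only succeeds where that same text appears again.
Matches: at [0:3] match 'z,z', group 1 = 'z'; at [9:16] match 'fqo,fqo', group 1 = 'fqo'; at [17:22] match 'ou,ou', group 1 = 'ou'.
Because there's exactly one group, `findall` drops the full match and keeps group 1 from each hit.

['z', 'fqo', 'ou']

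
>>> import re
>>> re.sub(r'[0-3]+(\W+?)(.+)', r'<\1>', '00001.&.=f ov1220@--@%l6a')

The `?` after the quantifier makes it lazy — it takes as little as possible before letting the rest of the pattern try.
`\1` in the replacement pulls in group 1's text for each match.

'<.>'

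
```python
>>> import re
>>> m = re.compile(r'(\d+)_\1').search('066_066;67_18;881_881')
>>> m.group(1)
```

'066'

The match spans [0:7] → '066_066'.
Captured: group 1 = '066'.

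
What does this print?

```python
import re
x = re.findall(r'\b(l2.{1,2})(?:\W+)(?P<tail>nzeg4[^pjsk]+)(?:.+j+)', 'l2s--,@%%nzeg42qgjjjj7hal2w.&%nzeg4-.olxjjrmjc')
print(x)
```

[('l2s-', 'nzeg42qg')]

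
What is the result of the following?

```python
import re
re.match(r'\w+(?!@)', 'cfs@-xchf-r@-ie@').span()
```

(0, 2)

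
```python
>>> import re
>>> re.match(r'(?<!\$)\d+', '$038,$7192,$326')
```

Because the assertion is negative and zero-width, positions next to the forbidden text are skipped.
`re.match` won't scan ahead — the pattern has to work from the very first character.
Here the string doesn't start with a match, so the call returns None.

None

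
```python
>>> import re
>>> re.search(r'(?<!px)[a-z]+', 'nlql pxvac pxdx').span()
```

(0, 4)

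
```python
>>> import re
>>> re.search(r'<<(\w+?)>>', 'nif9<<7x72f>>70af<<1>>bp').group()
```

'<<7x72f>>'

The match spans [4:13] → '<<7x72f>>'.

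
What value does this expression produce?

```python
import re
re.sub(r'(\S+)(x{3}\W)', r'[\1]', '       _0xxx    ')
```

Pattern: one or more of a non-whitespace character (captured); then exactly 3 of the literal 'x', then a non-word character (captured).
Matches: at [7:13] → '_0xxx '.
Each match is replaced using the text its own group 1 captured.

'       [_0]   '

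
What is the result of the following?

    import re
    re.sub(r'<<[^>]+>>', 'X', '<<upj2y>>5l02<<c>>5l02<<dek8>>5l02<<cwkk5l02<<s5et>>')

'X5l02X5l02X5l02X'

Matches: at [0:9] → '<<upj2y>>'; at [13:18] → '<<c>>'; at [22:30] → '<<dek8>>'; at [34:52] → '<<cwkk5l02<<s5et>>'.
Every occurrence is swapped for 'X'.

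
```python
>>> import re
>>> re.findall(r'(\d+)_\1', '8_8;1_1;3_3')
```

`\1` is not a pattern — it's the concrete string captured by group 1, re-applied verbatim.
Because there's exactly one group, `findall` drops the full match and keeps group 1 from each hit.

['8', '1', '3']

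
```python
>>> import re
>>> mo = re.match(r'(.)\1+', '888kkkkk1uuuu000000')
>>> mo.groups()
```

`\1` has to match the exact text group 1 already captured.
With `match`, the pattern is implicitly anchored at the beginning.
The match spans [0:3] → '888'.
Captured: group 1 = '8'.

('8',)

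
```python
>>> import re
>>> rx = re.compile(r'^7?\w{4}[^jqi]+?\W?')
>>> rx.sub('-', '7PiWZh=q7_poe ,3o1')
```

'-q7_poe ,3o1'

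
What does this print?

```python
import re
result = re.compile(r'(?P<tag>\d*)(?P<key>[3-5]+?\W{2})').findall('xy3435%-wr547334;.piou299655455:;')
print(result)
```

This matches zero or more of a digit (captured as 'tag'); then one or more of a character in [3-5] (lazy), then exactly 2 of a non-word character (captured as 'key').
2 groups means each result is a tuple of 2 captured strings — 3 here.

[('343', '5%-'), ('54733', '4;.'), ('29965545', '5:;')]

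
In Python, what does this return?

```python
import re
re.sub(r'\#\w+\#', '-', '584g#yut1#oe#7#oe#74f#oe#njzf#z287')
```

'584g-oe-oe-oe-z287'

Each match is replaced by '-'.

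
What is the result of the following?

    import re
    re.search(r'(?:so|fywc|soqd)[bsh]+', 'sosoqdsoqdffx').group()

'sos'

The match spans [0:3] → 'sos'.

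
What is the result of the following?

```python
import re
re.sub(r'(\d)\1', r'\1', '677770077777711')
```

`\1` has to match the exact text group 1 already captured.
Matches: at [1:3] → '77'; at [3:5] → '77'; at [5:7] → '00'; at [7:9] → '77'; at [9:11] → '77'; ….
Each match is replaced using the text its own group 1 captured.

'67707771'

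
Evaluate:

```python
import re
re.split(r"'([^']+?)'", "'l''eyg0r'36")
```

['', 'l', '', 'eyg0r', '36']

Matches to split on: at [0:3] → "'l'"; at [3:10] → "'eyg0r'".
The group in the pattern means `split` returns the separators' captures alongside the pieces.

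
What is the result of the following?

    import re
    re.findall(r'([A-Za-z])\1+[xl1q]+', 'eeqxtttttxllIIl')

['e', 't', 'I']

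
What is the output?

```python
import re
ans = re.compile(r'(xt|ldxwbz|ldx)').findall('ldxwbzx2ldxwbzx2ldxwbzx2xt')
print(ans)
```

['ldxwbz', 'ldxwbz', 'ldxwbz', 'xt']

`|` is ordered: at each position the engine commits to the first alternative that works.
Scanning left to right: at [0:6] match 'ldxwbz', group 1 = 'ldxwbz'; at [8:14] match 'ldxwbz', group 1 = 'ldxwbz'; at [16:22] match 'ldxwbz', group 1 = 'ldxwbz'; at [24:26] match 'xt', group 1 = 'xt'.
With a single group, `findall` returns only what that group captured — 4 items.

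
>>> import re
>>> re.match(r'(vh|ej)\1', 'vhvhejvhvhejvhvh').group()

'vhvh'

A backreference is literal: `\1` must see the identical characters the first group matched.
`match` is anchored at position 0; if the pattern doesn't fit there, it returns None.
The match spans [0:4] → 'vhvh'.
Captured: group 1 = 'vh'.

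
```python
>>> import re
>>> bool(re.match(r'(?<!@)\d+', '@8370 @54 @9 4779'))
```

False

Because the assertion is negative and zero-width, positions next to the forbidden text are skipped.
With `match`, the pattern is implicitly anchored at the beginning.
Here the pattern fails at index 0, so the call returns None, and `bool(None)` is False.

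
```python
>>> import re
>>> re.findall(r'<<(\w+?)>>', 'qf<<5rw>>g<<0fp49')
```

['5rw']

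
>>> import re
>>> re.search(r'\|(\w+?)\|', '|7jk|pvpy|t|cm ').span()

(0, 5)

The match spans [0:5] → '|7jk|'.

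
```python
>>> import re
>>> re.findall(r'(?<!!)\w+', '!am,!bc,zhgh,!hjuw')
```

A negative assertion filters positions out without eating any characters.
Since nothing is captured, `findall` lists the 4 matched substrings directly.

['m', 'c', 'zhgh', 'juw']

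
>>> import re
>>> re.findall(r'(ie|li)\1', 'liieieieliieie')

['ie', 'ie']

The backreference `\1` re-matches whatever the first group consumed, character for character.
Because there's exactly one group, `findall` drops the full match and keeps group 1 from each hit.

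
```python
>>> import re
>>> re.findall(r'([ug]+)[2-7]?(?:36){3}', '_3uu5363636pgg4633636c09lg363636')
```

Pattern: one or more of one of [ug] (captured); then optionally a character in [2-7], then the literal '36' repeated 3 times.
Matches: at [2:11] match 'uu5363636', group 1 = 'uu'; at [25:32] match 'g363636', group 1 = 'g'.
One capturing group, so `findall` returns just the captured substring from each match — 2 in all.

['uu', 'g']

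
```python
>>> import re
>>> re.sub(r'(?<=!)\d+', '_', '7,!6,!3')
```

'7,!_,!_'

The positive lookaround only admits positions where the adjacent text matches; those characters stay outside the span.
`sub` substitutes '_' at each match site.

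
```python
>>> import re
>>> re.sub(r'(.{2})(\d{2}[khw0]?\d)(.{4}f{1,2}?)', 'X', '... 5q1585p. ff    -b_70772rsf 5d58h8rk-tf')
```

'... Xf    -X X'

A non-greedy quantifier consumes as few characters as it can — just enough that the remainder of the pattern still matches from where it stops; whatever follows it matches normally.
Each match is replaced by 'X'.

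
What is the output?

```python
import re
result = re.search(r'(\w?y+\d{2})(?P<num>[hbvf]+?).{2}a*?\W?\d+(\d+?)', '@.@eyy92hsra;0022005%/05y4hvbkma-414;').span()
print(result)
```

Pattern: optionally a word character, then one or more of a literal 'y', then exactly 2 of a digit (captured); then one or more of one of [hbvf] (lazy) (captured as 'num'); then exactly 2 of any character, then zero or more of the literal 'a' (lazy), then optionally a non-word character; then one or more of a digit; then one or more of a digit (lazy) (captured).
`re.search` tries every starting position until one works.
The match spans [3:20] → 'eyy92hsra;0022005'.
Captured: group 1 = 'eyy92', group 2 = 'h', group 3 = '5'.

(3, 20)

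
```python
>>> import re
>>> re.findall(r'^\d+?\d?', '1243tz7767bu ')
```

['12']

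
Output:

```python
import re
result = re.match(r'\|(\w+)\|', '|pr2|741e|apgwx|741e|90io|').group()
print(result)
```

`re.match` only tries the pattern at the start of the string.
The match spans [0:5] → '|pr2|'.

|pr2|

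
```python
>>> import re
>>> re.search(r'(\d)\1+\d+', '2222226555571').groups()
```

('2',)

`\1` is not a pattern — it's the concrete string captured by group 1, re-applied verbatim.
Unlike `match`, `search` isn't anchored — it looks for the pattern anywhere in the string.
The match spans [0:13] → '2222226555571'.
Captured: group 1 = '2'.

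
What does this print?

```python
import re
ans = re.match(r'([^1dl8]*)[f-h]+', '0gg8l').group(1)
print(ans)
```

The match spans [0:3] → '0gg'.
Captured: group 1 = '0g'.

0g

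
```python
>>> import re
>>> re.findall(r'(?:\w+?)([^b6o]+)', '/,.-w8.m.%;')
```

['8.m.%;']

Pattern: one or more of a word character (lazy) (non-capturing group); then one or more of any character except [b6o] (captured).
The `?` after the quantifier makes it lazy — it takes as little as possible before letting the rest of the pattern try.
Matches: at [4:11] match 'w8.m.%;', group 1 = '8.m.%;'.
Because there's exactly one group, `findall` drops the full match and keeps group 1 from the one hit.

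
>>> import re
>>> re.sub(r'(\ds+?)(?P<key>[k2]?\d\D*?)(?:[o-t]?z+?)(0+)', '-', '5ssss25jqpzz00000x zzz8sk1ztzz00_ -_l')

Pattern: a digit, then one or more of a literal 's' (lazy) (captured); then optionally one of [k2], then a digit, then zero or more of a non-digit (lazy) (captured as 'key'); then optionally a character in [o-t], then one or more of a literal 'z' (lazy) (non-capturing group); then one or more of a literal '0' (captured).
Matches: at [0:17] → '5ssss25jqpzz00000'; at [22:32] → '8sk1ztzz00'.
Each match is replaced by '-'.

'-x zzz-_ -_l'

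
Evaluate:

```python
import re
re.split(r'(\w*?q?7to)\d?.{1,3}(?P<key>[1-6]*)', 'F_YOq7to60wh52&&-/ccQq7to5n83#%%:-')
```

With a capturing group present, the delimiter's captured portion is kept in the result list.

['', 'F_YOq7to', '52', '&&-/', 'ccQq7to', '', '#%%:-']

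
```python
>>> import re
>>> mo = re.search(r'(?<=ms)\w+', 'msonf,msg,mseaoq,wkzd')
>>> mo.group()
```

The lookaround is zero-width — it requires the adjacent text to match without consuming it, so the asserted text isn't part of the match.
Unlike `match`, `search` isn't anchored — it looks for the pattern anywhere in the string.
The match spans [2:5] → 'onf'.

'onf'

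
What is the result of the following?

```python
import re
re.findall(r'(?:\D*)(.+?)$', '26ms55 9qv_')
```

['26ms55 9qv_']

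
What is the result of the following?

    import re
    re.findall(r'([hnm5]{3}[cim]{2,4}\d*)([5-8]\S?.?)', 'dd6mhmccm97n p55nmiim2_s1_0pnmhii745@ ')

Pattern: exactly 3 of one of [hnm5], then 2 to 4 of one of [cim], then zero or more of a digit (captured); then a character in [5-8], then optionally a non-whitespace character, then optionally any character (captured).
Walking the string: at [3:13] match 'mhmccm97n ', groups = ('mhmccm9', '7n '); at [28:38] match 'nmhii745@ ', groups = ('nmhii74', '5@ ').
With 2 capturing groups, `findall` returns a 2-tuple per match.

[('mhmccm9', '7n '), ('nmhii74', '5@ ')]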